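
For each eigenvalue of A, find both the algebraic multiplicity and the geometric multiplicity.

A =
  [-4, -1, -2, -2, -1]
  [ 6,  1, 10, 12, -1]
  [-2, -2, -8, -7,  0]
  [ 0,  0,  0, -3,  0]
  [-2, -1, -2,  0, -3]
λ = -4: alg = 3, geom = 2; λ = -3: alg = 1, geom = 1; λ = -2: alg = 1, geom = 1

Step 1 — factor the characteristic polynomial to read off the algebraic multiplicities:
  χ_A(x) = (x + 2)*(x + 3)*(x + 4)^3

Step 2 — compute geometric multiplicities via the rank-nullity identity g(λ) = n − rank(A − λI):
  rank(A − (-4)·I) = 3, so dim ker(A − (-4)·I) = n − 3 = 2
  rank(A − (-3)·I) = 4, so dim ker(A − (-3)·I) = n − 4 = 1
  rank(A − (-2)·I) = 4, so dim ker(A − (-2)·I) = n − 4 = 1

Summary:
  λ = -4: algebraic multiplicity = 3, geometric multiplicity = 2
  λ = -3: algebraic multiplicity = 1, geometric multiplicity = 1
  λ = -2: algebraic multiplicity = 1, geometric multiplicity = 1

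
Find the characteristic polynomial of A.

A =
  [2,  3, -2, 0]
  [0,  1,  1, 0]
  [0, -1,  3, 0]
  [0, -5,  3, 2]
x^4 - 8*x^3 + 24*x^2 - 32*x + 16

Expanding det(x·I − A) (e.g. by cofactor expansion or by noting that A is similar to its Jordan form J, which has the same characteristic polynomial as A) gives
  χ_A(x) = x^4 - 8*x^3 + 24*x^2 - 32*x + 16
which factors as (x - 2)^4. The eigenvalues (with algebraic multiplicities) are λ = 2 with multiplicity 4.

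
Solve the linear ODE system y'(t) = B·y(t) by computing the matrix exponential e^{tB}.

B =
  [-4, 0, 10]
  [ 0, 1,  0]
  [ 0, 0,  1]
e^{tB} =
  [exp(-4*t), 0, 2*exp(t) - 2*exp(-4*t)]
  [0, exp(t), 0]
  [0, 0, exp(t)]

Strategy: write B = P · J · P⁻¹ where J is a Jordan canonical form, so e^{tB} = P · e^{tJ} · P⁻¹, and e^{tJ} can be computed block-by-block.

B has Jordan form
J =
  [-4, 0, 0]
  [ 0, 1, 0]
  [ 0, 0, 1]
(up to reordering of blocks).

Per-block formulas:
  For a 1×1 block at λ = 1: exp(t · [1]) = [e^(1t)].
  For a 1×1 block at λ = -4: exp(t · [-4]) = [e^(-4t)].

After assembling e^{tJ} and conjugating by P, we get:

e^{tB} =
  [exp(-4*t), 0, 2*exp(t) - 2*exp(-4*t)]
  [0, exp(t), 0]
  [0, 0, exp(t)]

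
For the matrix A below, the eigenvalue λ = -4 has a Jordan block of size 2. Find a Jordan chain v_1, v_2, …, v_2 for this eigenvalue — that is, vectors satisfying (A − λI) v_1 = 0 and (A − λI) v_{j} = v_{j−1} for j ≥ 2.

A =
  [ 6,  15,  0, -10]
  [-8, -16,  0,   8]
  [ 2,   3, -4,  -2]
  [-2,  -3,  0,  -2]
A Jordan chain for λ = -4 of length 2:
v_1 = (10, -8, 2, -2)ᵀ
v_2 = (1, 0, 0, 0)ᵀ

Let N = A − (-4)·I. We want v_2 with N^2 v_2 = 0 but N^1 v_2 ≠ 0; then v_{j-1} := N · v_j for j = 2, …, 2.

Pick v_2 = (1, 0, 0, 0)ᵀ.
Then v_1 = N · v_2 = (10, -8, 2, -2)ᵀ.

Sanity check: (A − (-4)·I) v_1 = (0, 0, 0, 0)ᵀ = 0. ✓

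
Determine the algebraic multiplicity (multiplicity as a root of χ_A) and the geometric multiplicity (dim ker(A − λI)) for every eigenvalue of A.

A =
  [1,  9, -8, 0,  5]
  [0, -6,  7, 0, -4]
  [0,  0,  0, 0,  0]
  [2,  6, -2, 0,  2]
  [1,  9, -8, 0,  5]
λ = 0: alg = 5, geom = 3

Step 1 — factor the characteristic polynomial to read off the algebraic multiplicities:
  χ_A(x) = x^5

Step 2 — compute geometric multiplicities via the rank-nullity identity g(λ) = n − rank(A − λI):
  rank(A − (0)·I) = 2, so dim ker(A − (0)·I) = n − 2 = 3

Summary:
  λ = 0: algebraic multiplicity = 5, geometric multiplicity = 3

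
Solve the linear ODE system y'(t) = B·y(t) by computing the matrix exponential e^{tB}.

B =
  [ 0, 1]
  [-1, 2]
e^{tB} =
  [-t*exp(t) + exp(t), t*exp(t)]
  [-t*exp(t), t*exp(t) + exp(t)]

Strategy: write B = P · J · P⁻¹ where J is a Jordan canonical form, so e^{tB} = P · e^{tJ} · P⁻¹, and e^{tJ} can be computed block-by-block.

B has Jordan form
J =
  [1, 1]
  [0, 1]
(up to reordering of blocks).

Per-block formulas:
  For a 2×2 Jordan block J_2(1): exp(t · J_2(1)) = e^(1t)·(I + t·N), where N is the 2×2 nilpotent shift.

After assembling e^{tJ} and conjugating by P, we get:

e^{tB} =
  [-t*exp(t) + exp(t), t*exp(t)]
  [-t*exp(t), t*exp(t) + exp(t)]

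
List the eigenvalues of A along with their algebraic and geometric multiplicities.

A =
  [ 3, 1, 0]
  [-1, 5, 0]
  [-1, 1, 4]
λ = 4: alg = 3, geom = 2

Step 1 — factor the characteristic polynomial to read off the algebraic multiplicities:
  χ_A(x) = (x - 4)^3

Step 2 — compute geometric multiplicities via the rank-nullity identity g(λ) = n − rank(A − λI):
  rank(A − (4)·I) = 1, so dim ker(A − (4)·I) = n − 1 = 2

Summary:
  λ = 4: algebraic multiplicity = 3, geometric multiplicity = 2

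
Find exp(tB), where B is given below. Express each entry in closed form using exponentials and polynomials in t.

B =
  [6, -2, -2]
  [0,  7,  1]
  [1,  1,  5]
e^{tB} =
  [-t^2*exp(6*t) + exp(6*t), -2*t^2*exp(6*t) - 2*t*exp(6*t), -2*t*exp(6*t)]
  [t^2*exp(6*t)/2, t^2*exp(6*t) + t*exp(6*t) + exp(6*t), t*exp(6*t)]
  [-t^2*exp(6*t)/2 + t*exp(6*t), -t^2*exp(6*t) + t*exp(6*t), -t*exp(6*t) + exp(6*t)]

Strategy: write B = P · J · P⁻¹ where J is a Jordan canonical form, so e^{tB} = P · e^{tJ} · P⁻¹, and e^{tJ} can be computed block-by-block.

B has Jordan form
J =
  [6, 1, 0]
  [0, 6, 1]
  [0, 0, 6]
(up to reordering of blocks).

Per-block formulas:
  For a 3×3 Jordan block J_3(6): exp(t · J_3(6)) = e^(6t)·(I + t·N + (t^2/2)·N^2), where N is the 3×3 nilpotent shift.

After assembling e^{tJ} and conjugating by P, we get:

e^{tB} =
  [-t^2*exp(6*t) + exp(6*t), -2*t^2*exp(6*t) - 2*t*exp(6*t), -2*t*exp(6*t)]
  [t^2*exp(6*t)/2, t^2*exp(6*t) + t*exp(6*t) + exp(6*t), t*exp(6*t)]
  [-t^2*exp(6*t)/2 + t*exp(6*t), -t^2*exp(6*t) + t*exp(6*t), -t*exp(6*t) + exp(6*t)]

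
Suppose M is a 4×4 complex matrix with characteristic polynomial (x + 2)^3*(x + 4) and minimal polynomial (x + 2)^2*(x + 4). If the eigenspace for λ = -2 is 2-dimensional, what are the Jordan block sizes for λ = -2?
Block sizes for λ = -2: [2, 1]

Step 1 — from the characteristic polynomial, algebraic multiplicity of λ = -2 is 3. From dim ker(M − (-2)·I) = 2, there are exactly 2 Jordan blocks for λ = -2.
Step 2 — from the minimal polynomial, the factor (x + 2)^2 tells us the largest block for λ = -2 has size 2.
Step 3 — with total size 3, 2 blocks, and largest block 2, the block sizes (in nonincreasing order) are [2, 1].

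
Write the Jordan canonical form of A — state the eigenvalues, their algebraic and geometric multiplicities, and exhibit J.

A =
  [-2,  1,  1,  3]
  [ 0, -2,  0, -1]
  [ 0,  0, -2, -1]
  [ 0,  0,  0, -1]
J_2(-2) ⊕ J_1(-2) ⊕ J_1(-1)

The characteristic polynomial is
  det(x·I − A) = x^4 + 7*x^3 + 18*x^2 + 20*x + 8 = (x + 1)*(x + 2)^3

Eigenvalues and multiplicities (the geometric multiplicity of λ is n − rank(A − λI), which equals the number of Jordan blocks for λ):
  λ = -2: algebraic multiplicity = 3, geometric multiplicity = 2
  λ = -1: algebraic multiplicity = 1, geometric multiplicity = 1

Determining the block sizes for each eigenvalue:
  λ = -2: 2 blocks summing to 3 forces exactly one block of size 2 and the rest size 1 → block sizes [2, 1]
  λ = -1: one block (gm = 1), so the single block has size am = 1 → block sizes [1]

Assembling the blocks gives a Jordan form
J =
  [-2,  1,  0,  0]
  [ 0, -2,  0,  0]
  [ 0,  0, -2,  0]
  [ 0,  0,  0, -1]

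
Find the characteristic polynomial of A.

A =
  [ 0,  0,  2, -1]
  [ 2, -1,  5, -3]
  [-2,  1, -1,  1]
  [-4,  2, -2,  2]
x^4

Expanding det(x·I − A) (e.g. by cofactor expansion or by noting that A is similar to its Jordan form J, which has the same characteristic polynomial as A) gives
  χ_A(x) = x^4
which factors as x^4. The eigenvalues (with algebraic multiplicities) are λ = 0 with multiplicity 4.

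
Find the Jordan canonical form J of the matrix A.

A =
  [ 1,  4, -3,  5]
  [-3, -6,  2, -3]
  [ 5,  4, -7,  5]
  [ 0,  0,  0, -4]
J_3(-4) ⊕ J_1(-4)

The characteristic polynomial is
  det(x·I − A) = x^4 + 16*x^3 + 96*x^2 + 256*x + 256 = (x + 4)^4

Eigenvalues and multiplicities (the geometric multiplicity of λ is n − rank(A − λI), which equals the number of Jordan blocks for λ):
  λ = -4: algebraic multiplicity = 4, geometric multiplicity = 2

Determining the block sizes for each eigenvalue:
  λ = -4: with am = 4 and gm = 2, the partition is not yet determined (e.g. several partitions of 4 into 2 parts exist). Let N = A − (-4)·I. Computing rank(N^1) = 2, rank(N^2) = 1, rank(N^3) = 0; the number of blocks of size ≥ j is rank(N^{j−1}) − rank(N^j), giving [2, 1, 1]. So we have 1 block(s) of size 3, 1 block(s) of size 1 → block sizes [3, 1]

Assembling the blocks gives a Jordan form
J =
  [-4,  1,  0,  0]
  [ 0, -4,  1,  0]
  [ 0,  0, -4,  0]
  [ 0,  0,  0, -4]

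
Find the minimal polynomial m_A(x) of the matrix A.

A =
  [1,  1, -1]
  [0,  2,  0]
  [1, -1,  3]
x^2 - 4*x + 4

The characteristic polynomial is χ_A(x) = (x - 2)^3, so the eigenvalues are known. The minimal polynomial is
  m_A(x) = Π_λ (x − λ)^{k_λ}
where k_λ is the size of the *largest* Jordan block for λ (equivalently, the smallest k with (A − λI)^k v = 0 for every generalised eigenvector v of λ).

  λ = 2: largest Jordan block has size 2, contributing (x − 2)^2

So m_A(x) = (x - 2)^2 = x^2 - 4*x + 4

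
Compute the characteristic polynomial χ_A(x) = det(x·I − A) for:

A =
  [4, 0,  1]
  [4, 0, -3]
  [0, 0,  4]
x^3 - 8*x^2 + 16*x

Expanding det(x·I − A) (e.g. by cofactor expansion or by noting that A is similar to its Jordan form J, which has the same characteristic polynomial as A) gives
  χ_A(x) = x^3 - 8*x^2 + 16*x
which factors as x*(x - 4)^2. The eigenvalues (with algebraic multiplicities) are λ = 0 with multiplicity 1, λ = 4 with multiplicity 2.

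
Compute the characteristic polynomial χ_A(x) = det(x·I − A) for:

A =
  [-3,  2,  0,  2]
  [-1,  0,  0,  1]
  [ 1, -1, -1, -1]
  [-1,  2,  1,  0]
x^4 + 4*x^3 + 6*x^2 + 4*x + 1

Expanding det(x·I − A) (e.g. by cofactor expansion or by noting that A is similar to its Jordan form J, which has the same characteristic polynomial as A) gives
  χ_A(x) = x^4 + 4*x^3 + 6*x^2 + 4*x + 1
which factors as (x + 1)^4. The eigenvalues (with algebraic multiplicities) are λ = -1 with multiplicity 4.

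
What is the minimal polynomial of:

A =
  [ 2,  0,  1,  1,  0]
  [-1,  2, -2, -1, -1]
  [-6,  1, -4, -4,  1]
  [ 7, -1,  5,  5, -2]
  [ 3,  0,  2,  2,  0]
x^3 - 3*x^2 + 3*x - 1

The characteristic polynomial is χ_A(x) = (x - 1)^5, so the eigenvalues are known. The minimal polynomial is
  m_A(x) = Π_λ (x − λ)^{k_λ}
where k_λ is the size of the *largest* Jordan block for λ (equivalently, the smallest k with (A − λI)^k v = 0 for every generalised eigenvector v of λ).

  λ = 1: largest Jordan block has size 3, contributing (x − 1)^3

So m_A(x) = (x - 1)^3 = x^3 - 3*x^2 + 3*x - 1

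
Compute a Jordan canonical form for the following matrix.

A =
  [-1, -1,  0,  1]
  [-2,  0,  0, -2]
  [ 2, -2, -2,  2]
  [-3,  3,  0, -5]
J_2(-2) ⊕ J_1(-2) ⊕ J_1(-2)

The characteristic polynomial is
  det(x·I − A) = x^4 + 8*x^3 + 24*x^2 + 32*x + 16 = (x + 2)^4

Eigenvalues and multiplicities (the geometric multiplicity of λ is n − rank(A − λI), which equals the number of Jordan blocks for λ):
  λ = -2: algebraic multiplicity = 4, geometric multiplicity = 3

Determining the block sizes for each eigenvalue:
  λ = -2: 3 blocks summing to 4 forces exactly one block of size 2 and the rest size 1 → block sizes [2, 1, 1]

Assembling the blocks gives a Jordan form
J =
  [-2,  1,  0,  0]
  [ 0, -2,  0,  0]
  [ 0,  0, -2,  0]
  [ 0,  0,  0, -2]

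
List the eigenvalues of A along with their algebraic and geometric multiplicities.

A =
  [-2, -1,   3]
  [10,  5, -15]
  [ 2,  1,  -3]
λ = 0: alg = 3, geom = 2

Step 1 — factor the characteristic polynomial to read off the algebraic multiplicities:
  χ_A(x) = x^3

Step 2 — compute geometric multiplicities via the rank-nullity identity g(λ) = n − rank(A − λI):
  rank(A − (0)·I) = 1, so dim ker(A − (0)·I) = n − 1 = 2

Summary:
  λ = 0: algebraic multiplicity = 3, geometric multiplicity = 2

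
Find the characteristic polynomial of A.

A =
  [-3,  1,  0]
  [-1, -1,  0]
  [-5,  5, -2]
x^3 + 6*x^2 + 12*x + 8

Expanding det(x·I − A) (e.g. by cofactor expansion or by noting that A is similar to its Jordan form J, which has the same characteristic polynomial as A) gives
  χ_A(x) = x^3 + 6*x^2 + 12*x + 8
which factors as (x + 2)^3. The eigenvalues (with algebraic multiplicities) are λ = -2 with multiplicity 3.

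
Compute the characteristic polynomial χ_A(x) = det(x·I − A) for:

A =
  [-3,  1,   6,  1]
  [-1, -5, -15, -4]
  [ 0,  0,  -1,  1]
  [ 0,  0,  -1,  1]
x^4 + 8*x^3 + 16*x^2

Expanding det(x·I − A) (e.g. by cofactor expansion or by noting that A is similar to its Jordan form J, which has the same characteristic polynomial as A) gives
  χ_A(x) = x^4 + 8*x^3 + 16*x^2
which factors as x^2*(x + 4)^2. The eigenvalues (with algebraic multiplicities) are λ = -4 with multiplicity 2, λ = 0 with multiplicity 2.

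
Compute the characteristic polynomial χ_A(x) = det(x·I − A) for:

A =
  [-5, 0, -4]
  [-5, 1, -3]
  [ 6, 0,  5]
x^3 - x^2 - x + 1

Expanding det(x·I − A) (e.g. by cofactor expansion or by noting that A is similar to its Jordan form J, which has the same characteristic polynomial as A) gives
  χ_A(x) = x^3 - x^2 - x + 1
which factors as (x - 1)^2*(x + 1). The eigenvalues (with algebraic multiplicities) are λ = -1 with multiplicity 1, λ = 1 with multiplicity 2.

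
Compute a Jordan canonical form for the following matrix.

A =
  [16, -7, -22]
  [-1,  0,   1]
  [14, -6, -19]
J_3(-1)

The characteristic polynomial is
  det(x·I − A) = x^3 + 3*x^2 + 3*x + 1 = (x + 1)^3

Eigenvalues and multiplicities (the geometric multiplicity of λ is n − rank(A − λI), which equals the number of Jordan blocks for λ):
  λ = -1: algebraic multiplicity = 3, geometric multiplicity = 1

Determining the block sizes for each eigenvalue:
  λ = -1: one block (gm = 1), so the single block has size am = 3 → block sizes [3]

Assembling the blocks gives a Jordan form
J =
  [-1,  1,  0]
  [ 0, -1,  1]
  [ 0,  0, -1]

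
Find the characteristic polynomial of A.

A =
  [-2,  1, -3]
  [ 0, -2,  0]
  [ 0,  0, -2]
x^3 + 6*x^2 + 12*x + 8

Expanding det(x·I − A) (e.g. by cofactor expansion or by noting that A is similar to its Jordan form J, which has the same characteristic polynomial as A) gives
  χ_A(x) = x^3 + 6*x^2 + 12*x + 8
which factors as (x + 2)^3. The eigenvalues (with algebraic multiplicities) are λ = -2 with multiplicity 3.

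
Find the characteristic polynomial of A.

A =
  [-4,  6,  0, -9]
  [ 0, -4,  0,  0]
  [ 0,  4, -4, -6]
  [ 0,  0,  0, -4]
x^4 + 16*x^3 + 96*x^2 + 256*x + 256

Expanding det(x·I − A) (e.g. by cofactor expansion or by noting that A is similar to its Jordan form J, which has the same characteristic polynomial as A) gives
  χ_A(x) = x^4 + 16*x^3 + 96*x^2 + 256*x + 256
which factors as (x + 4)^4. The eigenvalues (with algebraic multiplicities) are λ = -4 with multiplicity 4.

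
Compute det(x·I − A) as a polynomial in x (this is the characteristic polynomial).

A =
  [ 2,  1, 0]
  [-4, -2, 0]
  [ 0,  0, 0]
x^3

Expanding det(x·I − A) (e.g. by cofactor expansion or by noting that A is similar to its Jordan form J, which has the same characteristic polynomial as A) gives
  χ_A(x) = x^3
which factors as x^3. The eigenvalues (with algebraic multiplicities) are λ = 0 with multiplicity 3.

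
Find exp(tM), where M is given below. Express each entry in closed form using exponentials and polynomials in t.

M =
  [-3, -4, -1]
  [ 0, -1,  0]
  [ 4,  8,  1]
e^{tM} =
  [-2*t*exp(-t) + exp(-t), -4*t*exp(-t), -t*exp(-t)]
  [0, exp(-t), 0]
  [4*t*exp(-t), 8*t*exp(-t), 2*t*exp(-t) + exp(-t)]

Strategy: write M = P · J · P⁻¹ where J is a Jordan canonical form, so e^{tM} = P · e^{tJ} · P⁻¹, and e^{tJ} can be computed block-by-block.

M has Jordan form
J =
  [-1,  1,  0]
  [ 0, -1,  0]
  [ 0,  0, -1]
(up to reordering of blocks).

Per-block formulas:
  For a 2×2 Jordan block J_2(-1): exp(t · J_2(-1)) = e^(-1t)·(I + t·N), where N is the 2×2 nilpotent shift.
  For a 1×1 block at λ = -1: exp(t · [-1]) = [e^(-1t)].

After assembling e^{tJ} and conjugating by P, we get:

e^{tM} =
  [-2*t*exp(-t) + exp(-t), -4*t*exp(-t), -t*exp(-t)]
  [0, exp(-t), 0]
  [4*t*exp(-t), 8*t*exp(-t), 2*t*exp(-t) + exp(-t)]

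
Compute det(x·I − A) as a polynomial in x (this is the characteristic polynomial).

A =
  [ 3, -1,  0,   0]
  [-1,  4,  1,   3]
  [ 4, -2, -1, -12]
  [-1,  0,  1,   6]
x^4 - 12*x^3 + 54*x^2 - 108*x + 81

Expanding det(x·I − A) (e.g. by cofactor expansion or by noting that A is similar to its Jordan form J, which has the same characteristic polynomial as A) gives
  χ_A(x) = x^4 - 12*x^3 + 54*x^2 - 108*x + 81
which factors as (x - 3)^4. The eigenvalues (with algebraic multiplicities) are λ = 3 with multiplicity 4.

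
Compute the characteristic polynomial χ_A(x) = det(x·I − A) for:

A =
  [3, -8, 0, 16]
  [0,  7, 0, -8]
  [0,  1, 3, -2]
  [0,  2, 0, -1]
x^4 - 12*x^3 + 54*x^2 - 108*x + 81

Expanding det(x·I − A) (e.g. by cofactor expansion or by noting that A is similar to its Jordan form J, which has the same characteristic polynomial as A) gives
  χ_A(x) = x^4 - 12*x^3 + 54*x^2 - 108*x + 81
which factors as (x - 3)^4. The eigenvalues (with algebraic multiplicities) are λ = 3 with multiplicity 4.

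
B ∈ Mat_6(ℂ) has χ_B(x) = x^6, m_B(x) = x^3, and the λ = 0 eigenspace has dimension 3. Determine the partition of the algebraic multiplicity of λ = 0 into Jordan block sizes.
Block sizes for λ = 0: [3, 2, 1]

Step 1 — from the characteristic polynomial, algebraic multiplicity of λ = 0 is 6. From dim ker(B − (0)·I) = 3, there are exactly 3 Jordan blocks for λ = 0.
Step 2 — from the minimal polynomial, the factor (x − 0)^3 tells us the largest block for λ = 0 has size 3.
Step 3 — with total size 6, 3 blocks, and largest block 3, the block sizes (in nonincreasing order) are [3, 2, 1].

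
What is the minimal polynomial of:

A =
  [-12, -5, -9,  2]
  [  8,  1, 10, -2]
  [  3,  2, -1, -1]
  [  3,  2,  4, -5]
x^4 + 17*x^3 + 108*x^2 + 304*x + 320

The characteristic polynomial is χ_A(x) = (x + 4)^3*(x + 5), so the eigenvalues are known. The minimal polynomial is
  m_A(x) = Π_λ (x − λ)^{k_λ}
where k_λ is the size of the *largest* Jordan block for λ (equivalently, the smallest k with (A − λI)^k v = 0 for every generalised eigenvector v of λ).

  λ = -5: largest Jordan block has size 1, contributing (x + 5)
  λ = -4: largest Jordan block has size 3, contributing (x + 4)^3

So m_A(x) = (x + 4)^3*(x + 5) = x^4 + 17*x^3 + 108*x^2 + 304*x + 320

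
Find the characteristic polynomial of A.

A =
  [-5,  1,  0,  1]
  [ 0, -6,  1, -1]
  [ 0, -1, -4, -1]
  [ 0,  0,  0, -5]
x^4 + 20*x^3 + 150*x^2 + 500*x + 625

Expanding det(x·I − A) (e.g. by cofactor expansion or by noting that A is similar to its Jordan form J, which has the same characteristic polynomial as A) gives
  χ_A(x) = x^4 + 20*x^3 + 150*x^2 + 500*x + 625
which factors as (x + 5)^4. The eigenvalues (with algebraic multiplicities) are λ = -5 with multiplicity 4.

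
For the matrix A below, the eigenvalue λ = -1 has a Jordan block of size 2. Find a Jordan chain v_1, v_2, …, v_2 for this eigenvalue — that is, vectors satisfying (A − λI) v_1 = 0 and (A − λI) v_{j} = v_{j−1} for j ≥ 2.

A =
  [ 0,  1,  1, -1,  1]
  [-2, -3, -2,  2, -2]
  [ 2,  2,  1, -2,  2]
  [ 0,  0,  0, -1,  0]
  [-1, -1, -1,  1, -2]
A Jordan chain for λ = -1 of length 2:
v_1 = (1, -2, 2, 0, -1)ᵀ
v_2 = (1, 0, 0, 0, 0)ᵀ

Let N = A − (-1)·I. We want v_2 with N^2 v_2 = 0 but N^1 v_2 ≠ 0; then v_{j-1} := N · v_j for j = 2, …, 2.

Pick v_2 = (1, 0, 0, 0, 0)ᵀ.
Then v_1 = N · v_2 = (1, -2, 2, 0, -1)ᵀ.

Sanity check: (A − (-1)·I) v_1 = (0, 0, 0, 0, 0)ᵀ = 0. ✓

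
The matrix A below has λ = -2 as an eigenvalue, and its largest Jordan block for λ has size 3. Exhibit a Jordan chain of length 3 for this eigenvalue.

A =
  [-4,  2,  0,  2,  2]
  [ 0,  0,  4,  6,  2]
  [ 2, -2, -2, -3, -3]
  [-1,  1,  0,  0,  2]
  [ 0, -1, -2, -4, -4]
A Jordan chain for λ = -2 of length 3:
v_1 = (2, 2, -1, 0, 0)ᵀ
v_2 = (-2, 0, 2, -1, 0)ᵀ
v_3 = (1, 0, 0, 0, 0)ᵀ

Let N = A − (-2)·I. We want v_3 with N^3 v_3 = 0 but N^2 v_3 ≠ 0; then v_{j-1} := N · v_j for j = 3, …, 2.

Pick v_3 = (1, 0, 0, 0, 0)ᵀ.
Then v_2 = N · v_3 = (-2, 0, 2, -1, 0)ᵀ.
Then v_1 = N · v_2 = (2, 2, -1, 0, 0)ᵀ.

Sanity check: (A − (-2)·I) v_1 = (0, 0, 0, 0, 0)ᵀ = 0. ✓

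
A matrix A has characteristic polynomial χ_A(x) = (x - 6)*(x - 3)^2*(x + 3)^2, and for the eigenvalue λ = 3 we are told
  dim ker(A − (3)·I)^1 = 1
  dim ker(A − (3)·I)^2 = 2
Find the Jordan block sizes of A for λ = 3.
Block sizes for λ = 3: [2]

From the dimensions of kernels of powers, the number of Jordan blocks of size at least j is d_j − d_{j−1} where d_j = dim ker(N^j) (with d_0 = 0). Computing the differences gives [1, 1].
The number of blocks of size exactly k is (#blocks of size ≥ k) − (#blocks of size ≥ k + 1), so the partition is: 1 block(s) of size 2.
In nonincreasing order the block sizes are [2].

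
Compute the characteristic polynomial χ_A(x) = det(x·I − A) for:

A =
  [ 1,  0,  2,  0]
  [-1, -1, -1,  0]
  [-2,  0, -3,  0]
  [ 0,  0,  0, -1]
x^4 + 4*x^3 + 6*x^2 + 4*x + 1

Expanding det(x·I − A) (e.g. by cofactor expansion or by noting that A is similar to its Jordan form J, which has the same characteristic polynomial as A) gives
  χ_A(x) = x^4 + 4*x^3 + 6*x^2 + 4*x + 1
which factors as (x + 1)^4. The eigenvalues (with algebraic multiplicities) are λ = -1 with multiplicity 4.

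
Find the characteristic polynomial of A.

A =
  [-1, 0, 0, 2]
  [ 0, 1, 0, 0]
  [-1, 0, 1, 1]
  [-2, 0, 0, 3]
x^4 - 4*x^3 + 6*x^2 - 4*x + 1

Expanding det(x·I − A) (e.g. by cofactor expansion or by noting that A is similar to its Jordan form J, which has the same characteristic polynomial as A) gives
  χ_A(x) = x^4 - 4*x^3 + 6*x^2 - 4*x + 1
which factors as (x - 1)^4. The eigenvalues (with algebraic multiplicities) are λ = 1 with multiplicity 4.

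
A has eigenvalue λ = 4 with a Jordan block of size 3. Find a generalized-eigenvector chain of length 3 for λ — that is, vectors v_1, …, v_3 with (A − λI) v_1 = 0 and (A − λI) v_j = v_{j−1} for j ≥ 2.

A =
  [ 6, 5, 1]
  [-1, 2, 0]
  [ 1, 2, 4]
A Jordan chain for λ = 4 of length 3:
v_1 = (2, -1, 1)ᵀ
v_2 = (5, -2, 2)ᵀ
v_3 = (0, 1, 0)ᵀ

Let N = A − (4)·I. We want v_3 with N^3 v_3 = 0 but N^2 v_3 ≠ 0; then v_{j-1} := N · v_j for j = 3, …, 2.

Pick v_3 = (0, 1, 0)ᵀ.
Then v_2 = N · v_3 = (5, -2, 2)ᵀ.
Then v_1 = N · v_2 = (2, -1, 1)ᵀ.

Sanity check: (A − (4)·I) v_1 = (0, 0, 0)ᵀ = 0. ✓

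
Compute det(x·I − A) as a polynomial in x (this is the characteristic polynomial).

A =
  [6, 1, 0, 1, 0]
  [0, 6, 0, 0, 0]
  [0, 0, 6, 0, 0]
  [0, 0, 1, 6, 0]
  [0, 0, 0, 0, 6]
x^5 - 30*x^4 + 360*x^3 - 2160*x^2 + 6480*x - 7776

Expanding det(x·I − A) (e.g. by cofactor expansion or by noting that A is similar to its Jordan form J, which has the same characteristic polynomial as A) gives
  χ_A(x) = x^5 - 30*x^4 + 360*x^3 - 2160*x^2 + 6480*x - 7776
which factors as (x - 6)^5. The eigenvalues (with algebraic multiplicities) are λ = 6 with multiplicity 5.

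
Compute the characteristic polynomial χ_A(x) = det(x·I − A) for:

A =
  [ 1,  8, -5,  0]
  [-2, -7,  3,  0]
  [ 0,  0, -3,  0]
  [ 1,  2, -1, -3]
x^4 + 12*x^3 + 54*x^2 + 108*x + 81

Expanding det(x·I − A) (e.g. by cofactor expansion or by noting that A is similar to its Jordan form J, which has the same characteristic polynomial as A) gives
  χ_A(x) = x^4 + 12*x^3 + 54*x^2 + 108*x + 81
which factors as (x + 3)^4. The eigenvalues (with algebraic multiplicities) are λ = -3 with multiplicity 4.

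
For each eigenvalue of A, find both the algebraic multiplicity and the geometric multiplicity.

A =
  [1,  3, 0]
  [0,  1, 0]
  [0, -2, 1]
λ = 1: alg = 3, geom = 2

Step 1 — factor the characteristic polynomial to read off the algebraic multiplicities:
  χ_A(x) = (x - 1)^3

Step 2 — compute geometric multiplicities via the rank-nullity identity g(λ) = n − rank(A − λI):
  rank(A − (1)·I) = 1, so dim ker(A − (1)·I) = n − 1 = 2

Summary:
  λ = 1: algebraic multiplicity = 3, geometric multiplicity = 2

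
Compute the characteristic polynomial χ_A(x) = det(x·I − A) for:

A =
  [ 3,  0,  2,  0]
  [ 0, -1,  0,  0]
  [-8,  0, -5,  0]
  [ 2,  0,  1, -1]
x^4 + 4*x^3 + 6*x^2 + 4*x + 1

Expanding det(x·I − A) (e.g. by cofactor expansion or by noting that A is similar to its Jordan form J, which has the same characteristic polynomial as A) gives
  χ_A(x) = x^4 + 4*x^3 + 6*x^2 + 4*x + 1
which factors as (x + 1)^4. The eigenvalues (with algebraic multiplicities) are λ = -1 with multiplicity 4.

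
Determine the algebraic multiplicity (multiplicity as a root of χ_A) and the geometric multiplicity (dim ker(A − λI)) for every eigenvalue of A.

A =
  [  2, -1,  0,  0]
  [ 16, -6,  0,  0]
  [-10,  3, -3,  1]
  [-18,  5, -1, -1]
λ = -2: alg = 4, geom = 2

Step 1 — factor the characteristic polynomial to read off the algebraic multiplicities:
  χ_A(x) = (x + 2)^4

Step 2 — compute geometric multiplicities via the rank-nullity identity g(λ) = n − rank(A − λI):
  rank(A − (-2)·I) = 2, so dim ker(A − (-2)·I) = n − 2 = 2

Summary:
  λ = -2: algebraic multiplicity = 4, geometric multiplicity = 2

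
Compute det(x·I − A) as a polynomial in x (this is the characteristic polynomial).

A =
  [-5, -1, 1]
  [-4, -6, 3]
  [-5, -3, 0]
x^3 + 11*x^2 + 40*x + 48

Expanding det(x·I − A) (e.g. by cofactor expansion or by noting that A is similar to its Jordan form J, which has the same characteristic polynomial as A) gives
  χ_A(x) = x^3 + 11*x^2 + 40*x + 48
which factors as (x + 3)*(x + 4)^2. The eigenvalues (with algebraic multiplicities) are λ = -4 with multiplicity 2, λ = -3 with multiplicity 1.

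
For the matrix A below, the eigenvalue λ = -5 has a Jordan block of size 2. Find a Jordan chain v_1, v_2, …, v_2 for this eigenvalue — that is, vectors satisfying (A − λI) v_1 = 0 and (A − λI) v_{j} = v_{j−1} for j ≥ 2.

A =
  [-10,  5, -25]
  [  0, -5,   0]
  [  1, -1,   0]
A Jordan chain for λ = -5 of length 2:
v_1 = (-5, 0, 1)ᵀ
v_2 = (1, 0, 0)ᵀ

Let N = A − (-5)·I. We want v_2 with N^2 v_2 = 0 but N^1 v_2 ≠ 0; then v_{j-1} := N · v_j for j = 2, …, 2.

Pick v_2 = (1, 0, 0)ᵀ.
Then v_1 = N · v_2 = (-5, 0, 1)ᵀ.

Sanity check: (A − (-5)·I) v_1 = (0, 0, 0)ᵀ = 0. ✓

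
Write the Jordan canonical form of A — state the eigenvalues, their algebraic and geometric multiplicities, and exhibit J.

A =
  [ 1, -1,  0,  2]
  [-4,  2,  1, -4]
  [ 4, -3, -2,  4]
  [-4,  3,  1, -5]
J_3(-1) ⊕ J_1(-1)

The characteristic polynomial is
  det(x·I − A) = x^4 + 4*x^3 + 6*x^2 + 4*x + 1 = (x + 1)^4

Eigenvalues and multiplicities (the geometric multiplicity of λ is n − rank(A − λI), which equals the number of Jordan blocks for λ):
  λ = -1: algebraic multiplicity = 4, geometric multiplicity = 2

Determining the block sizes for each eigenvalue:
  λ = -1: with am = 4 and gm = 2, the partition is not yet determined (e.g. several partitions of 4 into 2 parts exist). Let N = A − (-1)·I. Computing rank(N^1) = 2, rank(N^2) = 1, rank(N^3) = 0; the number of blocks of size ≥ j is rank(N^{j−1}) − rank(N^j), giving [2, 1, 1]. So we have 1 block(s) of size 3, 1 block(s) of size 1 → block sizes [3, 1]

Assembling the blocks gives a Jordan form
J =
  [-1,  1,  0,  0]
  [ 0, -1,  1,  0]
  [ 0,  0, -1,  0]
  [ 0,  0,  0, -1]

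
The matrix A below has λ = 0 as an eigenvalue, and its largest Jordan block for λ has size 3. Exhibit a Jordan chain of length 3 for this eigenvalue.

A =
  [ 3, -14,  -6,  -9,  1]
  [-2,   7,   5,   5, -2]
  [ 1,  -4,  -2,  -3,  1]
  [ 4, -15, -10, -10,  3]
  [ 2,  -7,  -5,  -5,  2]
A Jordan chain for λ = 0 of length 3:
v_1 = (-3, 1, -1, -2, -1)ᵀ
v_2 = (3, -2, 1, 4, 2)ᵀ
v_3 = (1, 0, 0, 0, 0)ᵀ

Let N = A − (0)·I. We want v_3 with N^3 v_3 = 0 but N^2 v_3 ≠ 0; then v_{j-1} := N · v_j for j = 3, …, 2.

Pick v_3 = (1, 0, 0, 0, 0)ᵀ.
Then v_2 = N · v_3 = (3, -2, 1, 4, 2)ᵀ.
Then v_1 = N · v_2 = (-3, 1, -1, -2, -1)ᵀ.

Sanity check: (A − (0)·I) v_1 = (0, 0, 0, 0, 0)ᵀ = 0. ✓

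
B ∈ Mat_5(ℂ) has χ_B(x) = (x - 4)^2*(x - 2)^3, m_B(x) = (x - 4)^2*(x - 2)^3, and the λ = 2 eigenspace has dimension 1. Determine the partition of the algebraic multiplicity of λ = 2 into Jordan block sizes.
Block sizes for λ = 2: [3]

Step 1 — from the characteristic polynomial, algebraic multiplicity of λ = 2 is 3. From dim ker(B − (2)·I) = 1, there are exactly 1 Jordan blocks for λ = 2.
Step 2 — from the minimal polynomial, the factor (x − 2)^3 tells us the largest block for λ = 2 has size 3.
Step 3 — with total size 3, 1 blocks, and largest block 3, the block sizes (in nonincreasing order) are [3].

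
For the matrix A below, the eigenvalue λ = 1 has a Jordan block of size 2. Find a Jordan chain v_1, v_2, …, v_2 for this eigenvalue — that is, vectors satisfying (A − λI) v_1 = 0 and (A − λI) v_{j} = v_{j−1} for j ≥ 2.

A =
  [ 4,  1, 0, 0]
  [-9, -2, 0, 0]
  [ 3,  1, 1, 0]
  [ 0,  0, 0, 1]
A Jordan chain for λ = 1 of length 2:
v_1 = (3, -9, 3, 0)ᵀ
v_2 = (1, 0, 0, 0)ᵀ

Let N = A − (1)·I. We want v_2 with N^2 v_2 = 0 but N^1 v_2 ≠ 0; then v_{j-1} := N · v_j for j = 2, …, 2.

Pick v_2 = (1, 0, 0, 0)ᵀ.
Then v_1 = N · v_2 = (3, -9, 3, 0)ᵀ.

Sanity check: (A − (1)·I) v_1 = (0, 0, 0, 0)ᵀ = 0. ✓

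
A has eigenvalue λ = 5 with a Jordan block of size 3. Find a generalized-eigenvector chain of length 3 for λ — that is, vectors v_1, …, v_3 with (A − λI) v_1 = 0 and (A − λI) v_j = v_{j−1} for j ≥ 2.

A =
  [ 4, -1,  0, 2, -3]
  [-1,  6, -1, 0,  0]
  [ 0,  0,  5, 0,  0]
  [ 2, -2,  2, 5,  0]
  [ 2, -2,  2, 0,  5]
A Jordan chain for λ = 5 of length 3:
v_1 = (2, 2, 0, -4, -4)ᵀ
v_2 = (-1, 1, 0, -2, -2)ᵀ
v_3 = (0, 1, 0, 0, 0)ᵀ

Let N = A − (5)·I. We want v_3 with N^3 v_3 = 0 but N^2 v_3 ≠ 0; then v_{j-1} := N · v_j for j = 3, …, 2.

Pick v_3 = (0, 1, 0, 0, 0)ᵀ.
Then v_2 = N · v_3 = (-1, 1, 0, -2, -2)ᵀ.
Then v_1 = N · v_2 = (2, 2, 0, -4, -4)ᵀ.

Sanity check: (A − (5)·I) v_1 = (0, 0, 0, 0, 0)ᵀ = 0. ✓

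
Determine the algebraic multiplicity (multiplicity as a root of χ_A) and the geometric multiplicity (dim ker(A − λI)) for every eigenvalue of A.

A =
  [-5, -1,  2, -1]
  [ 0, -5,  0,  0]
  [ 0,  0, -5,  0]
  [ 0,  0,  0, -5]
λ = -5: alg = 4, geom = 3

Step 1 — factor the characteristic polynomial to read off the algebraic multiplicities:
  χ_A(x) = (x + 5)^4

Step 2 — compute geometric multiplicities via the rank-nullity identity g(λ) = n − rank(A − λI):
  rank(A − (-5)·I) = 1, so dim ker(A − (-5)·I) = n − 1 = 3

Summary:
  λ = -5: algebraic multiplicity = 4, geometric multiplicity = 3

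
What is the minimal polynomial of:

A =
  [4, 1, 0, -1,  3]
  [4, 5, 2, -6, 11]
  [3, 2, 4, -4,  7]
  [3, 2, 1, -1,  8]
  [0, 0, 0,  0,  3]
x^3 - 9*x^2 + 27*x - 27

The characteristic polynomial is χ_A(x) = (x - 3)^5, so the eigenvalues are known. The minimal polynomial is
  m_A(x) = Π_λ (x − λ)^{k_λ}
where k_λ is the size of the *largest* Jordan block for λ (equivalently, the smallest k with (A − λI)^k v = 0 for every generalised eigenvector v of λ).

  λ = 3: largest Jordan block has size 3, contributing (x − 3)^3

So m_A(x) = (x - 3)^3 = x^3 - 9*x^2 + 27*x - 27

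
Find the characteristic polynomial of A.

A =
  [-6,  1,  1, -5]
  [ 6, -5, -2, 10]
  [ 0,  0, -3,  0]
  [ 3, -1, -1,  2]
x^4 + 12*x^3 + 54*x^2 + 108*x + 81

Expanding det(x·I − A) (e.g. by cofactor expansion or by noting that A is similar to its Jordan form J, which has the same characteristic polynomial as A) gives
  χ_A(x) = x^4 + 12*x^3 + 54*x^2 + 108*x + 81
which factors as (x + 3)^4. The eigenvalues (with algebraic multiplicities) are λ = -3 with multiplicity 4.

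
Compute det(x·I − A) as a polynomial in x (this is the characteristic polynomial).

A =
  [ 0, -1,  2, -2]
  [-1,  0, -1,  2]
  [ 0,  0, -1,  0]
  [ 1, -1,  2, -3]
x^4 + 4*x^3 + 6*x^2 + 4*x + 1

Expanding det(x·I − A) (e.g. by cofactor expansion or by noting that A is similar to its Jordan form J, which has the same characteristic polynomial as A) gives
  χ_A(x) = x^4 + 4*x^3 + 6*x^2 + 4*x + 1
which factors as (x + 1)^4. The eigenvalues (with algebraic multiplicities) are λ = -1 with multiplicity 4.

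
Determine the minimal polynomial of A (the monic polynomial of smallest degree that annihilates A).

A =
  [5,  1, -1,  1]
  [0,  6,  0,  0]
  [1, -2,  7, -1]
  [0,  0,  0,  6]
x^3 - 18*x^2 + 108*x - 216

The characteristic polynomial is χ_A(x) = (x - 6)^4, so the eigenvalues are known. The minimal polynomial is
  m_A(x) = Π_λ (x − λ)^{k_λ}
where k_λ is the size of the *largest* Jordan block for λ (equivalently, the smallest k with (A − λI)^k v = 0 for every generalised eigenvector v of λ).

  λ = 6: largest Jordan block has size 3, contributing (x − 6)^3

So m_A(x) = (x - 6)^3 = x^3 - 18*x^2 + 108*x - 216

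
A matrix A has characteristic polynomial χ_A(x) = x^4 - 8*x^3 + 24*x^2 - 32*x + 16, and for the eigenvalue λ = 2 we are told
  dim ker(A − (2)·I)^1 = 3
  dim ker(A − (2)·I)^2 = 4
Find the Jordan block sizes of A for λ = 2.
Block sizes for λ = 2: [2, 1, 1]

From the dimensions of kernels of powers, the number of Jordan blocks of size at least j is d_j − d_{j−1} where d_j = dim ker(N^j) (with d_0 = 0). Computing the differences gives [3, 1].
The number of blocks of size exactly k is (#blocks of size ≥ k) − (#blocks of size ≥ k + 1), so the partition is: 2 block(s) of size 1, 1 block(s) of size 2.
In nonincreasing order the block sizes are [2, 1, 1].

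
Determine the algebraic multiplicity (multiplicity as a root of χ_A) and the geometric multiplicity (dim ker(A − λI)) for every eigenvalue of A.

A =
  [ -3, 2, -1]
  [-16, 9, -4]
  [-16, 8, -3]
λ = 1: alg = 3, geom = 2

Step 1 — factor the characteristic polynomial to read off the algebraic multiplicities:
  χ_A(x) = (x - 1)^3

Step 2 — compute geometric multiplicities via the rank-nullity identity g(λ) = n − rank(A − λI):
  rank(A − (1)·I) = 1, so dim ker(A − (1)·I) = n − 1 = 2

Summary:
  λ = 1: algebraic multiplicity = 3, geometric multiplicity = 2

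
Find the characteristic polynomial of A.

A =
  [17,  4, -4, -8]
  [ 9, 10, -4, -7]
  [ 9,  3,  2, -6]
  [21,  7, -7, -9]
x^4 - 20*x^3 + 150*x^2 - 500*x + 625

Expanding det(x·I − A) (e.g. by cofactor expansion or by noting that A is similar to its Jordan form J, which has the same characteristic polynomial as A) gives
  χ_A(x) = x^4 - 20*x^3 + 150*x^2 - 500*x + 625
which factors as (x - 5)^4. The eigenvalues (with algebraic multiplicities) are λ = 5 with multiplicity 4.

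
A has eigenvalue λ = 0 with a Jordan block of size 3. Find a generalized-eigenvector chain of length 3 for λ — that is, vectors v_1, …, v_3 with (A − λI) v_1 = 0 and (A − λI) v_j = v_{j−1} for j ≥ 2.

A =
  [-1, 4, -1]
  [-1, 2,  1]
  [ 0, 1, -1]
A Jordan chain for λ = 0 of length 3:
v_1 = (-3, -1, -1)ᵀ
v_2 = (-1, -1, 0)ᵀ
v_3 = (1, 0, 0)ᵀ

Let N = A − (0)·I. We want v_3 with N^3 v_3 = 0 but N^2 v_3 ≠ 0; then v_{j-1} := N · v_j for j = 3, …, 2.

Pick v_3 = (1, 0, 0)ᵀ.
Then v_2 = N · v_3 = (-1, -1, 0)ᵀ.
Then v_1 = N · v_2 = (-3, -1, -1)ᵀ.

Sanity check: (A − (0)·I) v_1 = (0, 0, 0)ᵀ = 0. ✓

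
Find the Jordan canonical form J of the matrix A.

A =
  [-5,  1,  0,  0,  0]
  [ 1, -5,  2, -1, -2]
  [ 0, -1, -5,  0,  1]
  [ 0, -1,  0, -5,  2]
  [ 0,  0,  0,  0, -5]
J_3(-5) ⊕ J_2(-5)

The characteristic polynomial is
  det(x·I − A) = x^5 + 25*x^4 + 250*x^3 + 1250*x^2 + 3125*x + 3125 = (x + 5)^5

Eigenvalues and multiplicities (the geometric multiplicity of λ is n − rank(A − λI), which equals the number of Jordan blocks for λ):
  λ = -5: algebraic multiplicity = 5, geometric multiplicity = 2

Determining the block sizes for each eigenvalue:
  λ = -5: with am = 5 and gm = 2, the partition is not yet determined (e.g. several partitions of 5 into 2 parts exist). Let N = A − (-5)·I. Computing rank(N^1) = 3, rank(N^2) = 1, rank(N^3) = 0; the number of blocks of size ≥ j is rank(N^{j−1}) − rank(N^j), giving [2, 2, 1]. So we have 1 block(s) of size 3, 1 block(s) of size 2 → block sizes [3, 2]

Assembling the blocks gives a Jordan form
J =
  [-5,  1,  0,  0,  0]
  [ 0, -5,  1,  0,  0]
  [ 0,  0, -5,  0,  0]
  [ 0,  0,  0, -5,  1]
  [ 0,  0,  0,  0, -5]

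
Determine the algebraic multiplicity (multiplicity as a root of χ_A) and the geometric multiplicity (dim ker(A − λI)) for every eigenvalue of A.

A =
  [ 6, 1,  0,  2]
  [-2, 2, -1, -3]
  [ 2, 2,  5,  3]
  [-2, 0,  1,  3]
λ = 4: alg = 4, geom = 2

Step 1 — factor the characteristic polynomial to read off the algebraic multiplicities:
  χ_A(x) = (x - 4)^4

Step 2 — compute geometric multiplicities via the rank-nullity identity g(λ) = n − rank(A − λI):
  rank(A − (4)·I) = 2, so dim ker(A − (4)·I) = n − 2 = 2

Summary:
  λ = 4: algebraic multiplicity = 4, geometric multiplicity = 2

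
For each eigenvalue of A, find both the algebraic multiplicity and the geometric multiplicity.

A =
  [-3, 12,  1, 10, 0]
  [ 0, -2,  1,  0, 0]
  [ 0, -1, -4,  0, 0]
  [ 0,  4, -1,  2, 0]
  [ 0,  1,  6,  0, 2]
λ = -3: alg = 3, geom = 1; λ = 2: alg = 2, geom = 2

Step 1 — factor the characteristic polynomial to read off the algebraic multiplicities:
  χ_A(x) = (x - 2)^2*(x + 3)^3

Step 2 — compute geometric multiplicities via the rank-nullity identity g(λ) = n − rank(A − λI):
  rank(A − (-3)·I) = 4, so dim ker(A − (-3)·I) = n − 4 = 1
  rank(A − (2)·I) = 3, so dim ker(A − (2)·I) = n − 3 = 2

Summary:
  λ = -3: algebraic multiplicity = 3, geometric multiplicity = 1
  λ = 2: algebraic multiplicity = 2, geometric multiplicity = 2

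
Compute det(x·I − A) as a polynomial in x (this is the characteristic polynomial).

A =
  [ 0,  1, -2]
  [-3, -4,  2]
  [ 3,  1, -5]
x^3 + 9*x^2 + 27*x + 27

Expanding det(x·I − A) (e.g. by cofactor expansion or by noting that A is similar to its Jordan form J, which has the same characteristic polynomial as A) gives
  χ_A(x) = x^3 + 9*x^2 + 27*x + 27
which factors as (x + 3)^3. The eigenvalues (with algebraic multiplicities) are λ = -3 with multiplicity 3.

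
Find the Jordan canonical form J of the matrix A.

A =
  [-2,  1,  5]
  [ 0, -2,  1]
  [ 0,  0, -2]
J_3(-2)

The characteristic polynomial is
  det(x·I − A) = x^3 + 6*x^2 + 12*x + 8 = (x + 2)^3

Eigenvalues and multiplicities (the geometric multiplicity of λ is n − rank(A − λI), which equals the number of Jordan blocks for λ):
  λ = -2: algebraic multiplicity = 3, geometric multiplicity = 1

Determining the block sizes for each eigenvalue:
  λ = -2: one block (gm = 1), so the single block has size am = 3 → block sizes [3]

Assembling the blocks gives a Jordan form
J =
  [-2,  1,  0]
  [ 0, -2,  1]
  [ 0,  0, -2]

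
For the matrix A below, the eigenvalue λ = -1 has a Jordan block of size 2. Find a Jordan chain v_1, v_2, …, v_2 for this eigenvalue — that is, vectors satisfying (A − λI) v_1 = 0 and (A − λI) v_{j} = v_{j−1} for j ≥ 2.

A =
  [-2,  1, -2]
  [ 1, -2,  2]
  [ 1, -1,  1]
A Jordan chain for λ = -1 of length 2:
v_1 = (-1, 1, 1)ᵀ
v_2 = (1, 0, 0)ᵀ

Let N = A − (-1)·I. We want v_2 with N^2 v_2 = 0 but N^1 v_2 ≠ 0; then v_{j-1} := N · v_j for j = 2, …, 2.

Pick v_2 = (1, 0, 0)ᵀ.
Then v_1 = N · v_2 = (-1, 1, 1)ᵀ.

Sanity check: (A − (-1)·I) v_1 = (0, 0, 0)ᵀ = 0. ✓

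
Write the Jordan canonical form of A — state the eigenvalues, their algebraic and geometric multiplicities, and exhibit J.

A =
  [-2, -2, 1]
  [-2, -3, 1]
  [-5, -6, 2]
J_3(-1)

The characteristic polynomial is
  det(x·I − A) = x^3 + 3*x^2 + 3*x + 1 = (x + 1)^3

Eigenvalues and multiplicities (the geometric multiplicity of λ is n − rank(A − λI), which equals the number of Jordan blocks for λ):
  λ = -1: algebraic multiplicity = 3, geometric multiplicity = 1

Determining the block sizes for each eigenvalue:
  λ = -1: one block (gm = 1), so the single block has size am = 3 → block sizes [3]

Assembling the blocks gives a Jordan form
J =
  [-1,  1,  0]
  [ 0, -1,  1]
  [ 0,  0, -1]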